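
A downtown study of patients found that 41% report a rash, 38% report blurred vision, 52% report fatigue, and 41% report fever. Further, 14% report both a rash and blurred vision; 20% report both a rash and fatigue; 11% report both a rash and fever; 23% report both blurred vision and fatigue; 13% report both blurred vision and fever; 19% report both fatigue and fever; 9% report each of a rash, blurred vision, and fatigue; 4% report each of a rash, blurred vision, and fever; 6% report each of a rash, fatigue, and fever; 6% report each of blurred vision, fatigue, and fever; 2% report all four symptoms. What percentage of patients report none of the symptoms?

P(at least one) = 41 + 38 + 52 + 41 − 14 − 20 − 11 − 23 − 13 − 19 + 9 + 4 + 6 + 6 − 2 = 95%
P(none) = 100% − 95% = 5%

5%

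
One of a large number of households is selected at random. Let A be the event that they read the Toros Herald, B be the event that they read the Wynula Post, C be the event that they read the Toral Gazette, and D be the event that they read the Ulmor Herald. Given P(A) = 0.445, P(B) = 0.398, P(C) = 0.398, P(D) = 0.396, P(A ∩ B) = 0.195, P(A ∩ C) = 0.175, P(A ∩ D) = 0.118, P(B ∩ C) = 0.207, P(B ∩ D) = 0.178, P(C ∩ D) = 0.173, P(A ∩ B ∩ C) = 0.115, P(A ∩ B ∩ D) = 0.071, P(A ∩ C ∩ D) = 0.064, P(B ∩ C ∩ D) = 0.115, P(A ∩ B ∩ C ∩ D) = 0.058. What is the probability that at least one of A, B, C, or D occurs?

0.898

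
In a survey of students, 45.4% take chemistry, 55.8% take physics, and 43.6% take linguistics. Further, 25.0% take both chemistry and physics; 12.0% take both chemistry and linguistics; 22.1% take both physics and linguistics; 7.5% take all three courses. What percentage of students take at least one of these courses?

93.2%

Inclusion–exclusion gives
P(at least one) = 45.4 + 55.8 + 43.6 − 25.0 − 12.0 − 22.1 + 7.5 = 93.2%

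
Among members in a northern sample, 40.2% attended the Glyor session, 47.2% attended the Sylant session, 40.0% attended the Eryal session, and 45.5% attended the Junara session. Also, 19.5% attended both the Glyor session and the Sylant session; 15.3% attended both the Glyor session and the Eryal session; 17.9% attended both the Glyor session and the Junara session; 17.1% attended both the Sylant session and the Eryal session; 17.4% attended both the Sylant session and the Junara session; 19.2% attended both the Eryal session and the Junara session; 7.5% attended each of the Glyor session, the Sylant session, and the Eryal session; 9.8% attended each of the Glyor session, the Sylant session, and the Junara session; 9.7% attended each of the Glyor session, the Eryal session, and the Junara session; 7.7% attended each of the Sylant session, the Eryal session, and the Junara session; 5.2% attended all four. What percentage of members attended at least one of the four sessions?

Apply inclusion-exclusion:
P(≥1) = 40.2 + 47.2 + 40.0 + 45.5 − 19.5 − 15.3 − 17.9 − 17.1 − 17.4 − 19.2 + 7.5 + 9.8 + 9.7 + 7.7 − 5.2 = 96.0%

96.0%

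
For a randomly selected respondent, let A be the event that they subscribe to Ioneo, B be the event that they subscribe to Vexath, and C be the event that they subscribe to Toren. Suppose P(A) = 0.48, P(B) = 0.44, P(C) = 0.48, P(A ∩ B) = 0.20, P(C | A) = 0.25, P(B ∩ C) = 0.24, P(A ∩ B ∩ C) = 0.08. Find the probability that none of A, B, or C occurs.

P(A ∩ C) = P(A)·P(C|A) = 0.48 × 0.25 = 0.12
P(A ∪ B ∪ C) = 0.48 + 0.44 + 0.48 − 0.20 − 0.12 − 0.24 + 0.08 = 0.92
P(none) = 1 − 0.92 = 0.08

0.08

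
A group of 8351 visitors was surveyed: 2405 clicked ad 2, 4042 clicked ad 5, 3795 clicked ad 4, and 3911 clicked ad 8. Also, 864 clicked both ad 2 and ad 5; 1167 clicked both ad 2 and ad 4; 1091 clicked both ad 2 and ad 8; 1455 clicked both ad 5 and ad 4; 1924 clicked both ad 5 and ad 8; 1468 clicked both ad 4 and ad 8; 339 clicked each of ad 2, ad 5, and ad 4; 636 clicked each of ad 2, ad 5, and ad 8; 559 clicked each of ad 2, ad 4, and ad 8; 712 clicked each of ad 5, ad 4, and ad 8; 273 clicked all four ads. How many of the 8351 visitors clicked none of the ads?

Inclusion–exclusion gives
N(≥1) = 2405 + 4042 + 3795 + 3911 − 864 − 1167 − 1091 − 1455 − 1924 − 1468 + 339 + 636 + 559 + 712 − 273 = 8157
None: 8351 − 8157 = 194

194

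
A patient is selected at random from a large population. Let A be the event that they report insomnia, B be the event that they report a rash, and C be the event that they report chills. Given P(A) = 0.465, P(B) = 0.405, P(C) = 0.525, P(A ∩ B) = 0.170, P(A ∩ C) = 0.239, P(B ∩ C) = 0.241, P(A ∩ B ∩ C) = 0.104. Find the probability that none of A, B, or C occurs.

Using inclusion–exclusion:
P(A ∪ B ∪ C) = 0.465 + 0.405 + 0.525 − 0.170 − 0.239 − 0.241 + 0.104 = 0.849
P(none) = 1 − 0.849 = 0.151

0.151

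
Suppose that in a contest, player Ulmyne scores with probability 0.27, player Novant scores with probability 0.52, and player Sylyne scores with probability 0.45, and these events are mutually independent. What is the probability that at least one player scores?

0.80728

P(none) = (1 − 0.27) × (1 − 0.52) × (1 − 0.45) = 0.73 × 0.48 × 0.55 = 0.19272
P(at least one) = 1 − 0.19272 = 0.80728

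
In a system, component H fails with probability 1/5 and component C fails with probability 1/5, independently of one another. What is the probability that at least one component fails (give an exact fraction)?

Independence gives P(none) = ∏(1 − pᵢ).
P(none) = (1 − 1/5) × (1 − 1/5) = 4/5 × 4/5 = 16/25
P(at least one) = 1 − 16/25 = 9/25

9/25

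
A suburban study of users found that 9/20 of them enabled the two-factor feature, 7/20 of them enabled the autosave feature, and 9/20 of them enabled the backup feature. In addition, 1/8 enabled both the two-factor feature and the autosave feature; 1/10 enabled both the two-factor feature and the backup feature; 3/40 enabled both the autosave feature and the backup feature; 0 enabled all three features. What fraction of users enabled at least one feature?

By inclusion-exclusion,
P(≥1) = 9/20 + 7/20 + 9/20 − 1/8 − 1/10 − 3/40 + 0 = 19/20

19/20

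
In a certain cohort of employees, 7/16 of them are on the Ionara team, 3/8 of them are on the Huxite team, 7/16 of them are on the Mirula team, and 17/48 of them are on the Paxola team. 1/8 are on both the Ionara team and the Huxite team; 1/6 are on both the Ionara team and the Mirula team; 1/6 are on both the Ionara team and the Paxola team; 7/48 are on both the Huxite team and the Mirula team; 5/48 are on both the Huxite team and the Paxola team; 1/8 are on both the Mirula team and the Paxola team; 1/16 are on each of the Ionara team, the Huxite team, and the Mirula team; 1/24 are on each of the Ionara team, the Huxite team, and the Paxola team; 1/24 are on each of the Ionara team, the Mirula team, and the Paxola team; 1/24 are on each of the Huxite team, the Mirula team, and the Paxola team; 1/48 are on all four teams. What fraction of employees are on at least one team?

Using inclusion–exclusion:
P(at least one) = 7/16 + 3/8 + 7/16 + 17/48 − 1/8 − 1/6 − 1/6 − 7/48 − 5/48 − 1/8 + 1/16 + 1/24 + 1/24 + 1/24 − 1/48 = 15/16

15/16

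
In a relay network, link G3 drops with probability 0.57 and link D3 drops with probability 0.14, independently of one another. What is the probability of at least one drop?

0.6302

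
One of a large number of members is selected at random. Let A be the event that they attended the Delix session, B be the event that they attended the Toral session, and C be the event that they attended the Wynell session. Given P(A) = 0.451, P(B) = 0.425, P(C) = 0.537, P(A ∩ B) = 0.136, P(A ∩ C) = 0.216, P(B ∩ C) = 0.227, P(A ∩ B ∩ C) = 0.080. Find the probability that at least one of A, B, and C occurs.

Using inclusion–exclusion:
P(A ∪ B ∪ C) = 0.451 + 0.425 + 0.537 − 0.136 − 0.216 − 0.227 + 0.080 = 0.914

0.914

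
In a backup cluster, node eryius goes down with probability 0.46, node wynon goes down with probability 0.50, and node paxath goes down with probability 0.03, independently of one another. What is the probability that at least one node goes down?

0.7381

P(none) = (1 − 0.46) × (1 − 0.50) × (1 − 0.03) = 0.54 × 0.50 × 0.97 = 0.2619
P(at least one) = 1 − 0.2619 = 0.7381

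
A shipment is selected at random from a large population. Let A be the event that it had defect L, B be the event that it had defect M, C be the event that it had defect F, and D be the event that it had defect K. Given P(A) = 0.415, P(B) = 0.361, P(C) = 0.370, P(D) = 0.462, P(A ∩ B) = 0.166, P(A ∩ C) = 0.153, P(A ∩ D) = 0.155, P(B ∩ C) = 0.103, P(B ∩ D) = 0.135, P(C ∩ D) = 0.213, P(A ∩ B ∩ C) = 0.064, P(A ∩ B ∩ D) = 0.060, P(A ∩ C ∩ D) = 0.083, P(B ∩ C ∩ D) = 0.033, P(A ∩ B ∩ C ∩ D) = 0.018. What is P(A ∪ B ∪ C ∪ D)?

0.905

P(A ∪ B ∪ C ∪ D) = 0.415 + 0.361 + 0.370 + 0.462 − 0.166 − 0.153 − 0.155 − 0.103 − 0.135 − 0.213 + 0.064 + 0.060 + 0.083 + 0.033 − 0.018 = 0.905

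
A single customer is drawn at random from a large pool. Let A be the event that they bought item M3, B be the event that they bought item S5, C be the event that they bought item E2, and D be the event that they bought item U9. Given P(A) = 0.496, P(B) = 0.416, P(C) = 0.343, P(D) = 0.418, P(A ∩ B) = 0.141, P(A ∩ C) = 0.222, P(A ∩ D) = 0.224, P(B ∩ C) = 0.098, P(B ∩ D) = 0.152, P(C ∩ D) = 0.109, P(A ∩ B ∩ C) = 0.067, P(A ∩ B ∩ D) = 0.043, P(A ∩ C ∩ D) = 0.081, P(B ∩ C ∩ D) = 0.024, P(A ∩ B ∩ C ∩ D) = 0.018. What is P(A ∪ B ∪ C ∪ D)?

P(A ∪ B ∪ C ∪ D) = 0.496 + 0.416 + 0.343 + 0.418 − 0.141 − 0.222 − 0.224 − 0.098 − 0.152 − 0.109 + 0.067 + 0.043 + 0.081 + 0.024 − 0.018 = 0.924

0.924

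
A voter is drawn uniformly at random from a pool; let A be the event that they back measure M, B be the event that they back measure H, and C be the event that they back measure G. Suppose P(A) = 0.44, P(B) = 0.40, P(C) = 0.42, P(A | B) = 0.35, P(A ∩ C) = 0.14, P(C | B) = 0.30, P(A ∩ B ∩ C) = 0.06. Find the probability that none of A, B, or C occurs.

P(A ∩ B) = P(B)·P(A|B) = 0.40 × 0.35 = 0.14
P(B ∩ C) = P(B)·P(C|B) = 0.40 × 0.30 = 0.12
P(A ∪ B ∪ C) = 0.44 + 0.40 + 0.42 − 0.14 − 0.14 − 0.12 + 0.06 = 0.92
P(none) = 1 − 0.92 = 0.08

0.08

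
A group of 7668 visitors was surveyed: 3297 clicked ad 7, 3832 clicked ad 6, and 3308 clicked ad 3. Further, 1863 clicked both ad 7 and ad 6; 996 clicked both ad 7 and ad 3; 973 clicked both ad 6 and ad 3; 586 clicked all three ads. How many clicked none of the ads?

N(≥1) = 3297 + 3832 + 3308 − 1863 − 996 − 973 + 586 = 7191
None: 7668 − 7191 = 477

477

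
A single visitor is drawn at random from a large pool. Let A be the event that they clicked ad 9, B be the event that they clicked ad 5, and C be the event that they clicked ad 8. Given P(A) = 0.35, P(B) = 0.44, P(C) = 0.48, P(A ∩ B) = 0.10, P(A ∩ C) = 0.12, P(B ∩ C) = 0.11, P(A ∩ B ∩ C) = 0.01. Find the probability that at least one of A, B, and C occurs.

0.95

By inclusion-exclusion,
P(A ∪ B ∪ C) = 0.35 + 0.44 + 0.48 − 0.10 − 0.12 − 0.11 + 0.01 = 0.95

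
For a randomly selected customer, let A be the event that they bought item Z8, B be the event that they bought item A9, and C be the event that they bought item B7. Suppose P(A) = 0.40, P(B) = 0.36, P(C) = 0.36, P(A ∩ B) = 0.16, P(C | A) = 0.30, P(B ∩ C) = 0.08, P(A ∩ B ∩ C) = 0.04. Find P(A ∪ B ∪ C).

0.80

P(A ∩ C) = P(A)·P(C|A) = 0.40 × 0.30 = 0.12
Inclusion–exclusion gives
P(A ∪ B ∪ C) = 0.40 + 0.36 + 0.36 − 0.16 − 0.12 − 0.08 + 0.04 = 0.80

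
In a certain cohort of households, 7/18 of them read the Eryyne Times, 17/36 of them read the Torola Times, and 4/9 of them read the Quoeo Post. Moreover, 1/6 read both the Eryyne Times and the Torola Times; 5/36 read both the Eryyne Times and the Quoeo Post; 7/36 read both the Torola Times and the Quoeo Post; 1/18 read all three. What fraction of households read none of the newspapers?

P(at least one) = 7/18 + 17/36 + 4/9 − 1/6 − 5/36 − 7/36 + 1/18 = 31/36
P(none) = 1 − 31/36 = 5/36

5/36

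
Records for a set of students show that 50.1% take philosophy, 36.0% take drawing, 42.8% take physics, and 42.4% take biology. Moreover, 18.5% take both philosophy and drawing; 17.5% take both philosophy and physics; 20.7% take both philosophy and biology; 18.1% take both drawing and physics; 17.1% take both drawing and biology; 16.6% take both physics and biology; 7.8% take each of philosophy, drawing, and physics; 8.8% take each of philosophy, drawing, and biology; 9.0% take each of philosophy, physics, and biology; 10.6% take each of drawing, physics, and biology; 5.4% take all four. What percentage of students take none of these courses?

P(≥1) = 50.1 + 36.0 + 42.8 + 42.4 − 18.5 − 17.5 − 20.7 − 18.1 − 17.1 − 16.6 + 7.8 + 8.8 + 9.0 + 10.6 − 5.4 = 93.6%
P(none) = 100% − 93.6% = 6.4%

6.4%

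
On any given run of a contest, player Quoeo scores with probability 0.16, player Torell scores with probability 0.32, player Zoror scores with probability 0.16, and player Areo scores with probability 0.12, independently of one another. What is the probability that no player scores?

0.42223104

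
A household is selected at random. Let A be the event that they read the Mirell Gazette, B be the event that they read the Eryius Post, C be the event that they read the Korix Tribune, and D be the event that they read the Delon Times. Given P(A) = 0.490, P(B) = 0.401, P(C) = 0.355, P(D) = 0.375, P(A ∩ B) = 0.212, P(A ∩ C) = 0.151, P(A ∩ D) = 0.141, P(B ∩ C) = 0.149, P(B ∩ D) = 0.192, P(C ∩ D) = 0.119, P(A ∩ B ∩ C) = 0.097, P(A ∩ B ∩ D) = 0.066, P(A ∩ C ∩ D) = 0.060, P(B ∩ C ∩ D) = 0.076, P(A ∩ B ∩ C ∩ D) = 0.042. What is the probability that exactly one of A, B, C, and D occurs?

By inclusion–exclusion (exactly-one form):
P(exactly one) = 0.490 + 0.401 + 0.355 + 0.375 − 2·0.212 − 2·0.151 − 2·0.141 − 2·0.149 − 2·0.192 − 2·0.119 + 3·0.097 + 3·0.066 + 3·0.060 + 3·0.076 − 4·0.042 = 0.422

0.422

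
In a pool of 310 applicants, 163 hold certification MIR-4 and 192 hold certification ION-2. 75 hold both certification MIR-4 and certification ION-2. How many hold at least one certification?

280

N(≥1) = 163 + 192 − 75 = 280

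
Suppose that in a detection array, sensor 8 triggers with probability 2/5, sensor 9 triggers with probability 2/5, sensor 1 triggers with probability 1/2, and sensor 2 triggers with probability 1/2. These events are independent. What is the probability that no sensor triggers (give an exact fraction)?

9/100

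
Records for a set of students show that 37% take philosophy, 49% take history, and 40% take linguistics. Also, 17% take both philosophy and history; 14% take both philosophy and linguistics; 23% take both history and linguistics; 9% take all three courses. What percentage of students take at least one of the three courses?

81%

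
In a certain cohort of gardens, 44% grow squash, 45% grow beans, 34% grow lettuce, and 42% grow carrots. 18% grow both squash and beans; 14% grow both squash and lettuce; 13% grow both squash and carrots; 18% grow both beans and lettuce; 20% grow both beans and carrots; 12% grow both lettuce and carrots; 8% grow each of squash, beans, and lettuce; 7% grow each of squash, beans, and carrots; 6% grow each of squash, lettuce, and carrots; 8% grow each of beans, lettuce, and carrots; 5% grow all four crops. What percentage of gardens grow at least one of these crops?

94%

Inclusion–exclusion gives
P(at least one) = 44 + 45 + 34 + 42 − 18 − 14 − 13 − 18 − 20 − 12 + 8 + 7 + 6 + 8 − 5 = 94%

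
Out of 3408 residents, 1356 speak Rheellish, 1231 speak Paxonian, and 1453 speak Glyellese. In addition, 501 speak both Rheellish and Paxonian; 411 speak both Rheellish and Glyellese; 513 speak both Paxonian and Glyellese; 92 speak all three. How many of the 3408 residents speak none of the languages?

N(≥1) = 1356 + 1231 + 1453 − 501 − 411 − 513 + 92 = 2707
None: 3408 − 2707 = 701

701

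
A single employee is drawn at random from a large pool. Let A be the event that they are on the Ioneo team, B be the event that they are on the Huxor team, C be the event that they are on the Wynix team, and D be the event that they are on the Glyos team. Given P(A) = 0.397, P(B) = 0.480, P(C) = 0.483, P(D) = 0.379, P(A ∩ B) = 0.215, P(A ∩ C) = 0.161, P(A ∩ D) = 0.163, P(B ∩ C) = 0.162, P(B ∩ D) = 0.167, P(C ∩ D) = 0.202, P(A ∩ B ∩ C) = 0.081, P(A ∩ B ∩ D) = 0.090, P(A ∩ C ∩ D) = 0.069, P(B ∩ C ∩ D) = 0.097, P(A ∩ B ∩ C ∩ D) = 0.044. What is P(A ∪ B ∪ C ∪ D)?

P(A ∪ B ∪ C ∪ D) = 0.397 + 0.480 + 0.483 + 0.379 − 0.215 − 0.161 − 0.163 − 0.162 − 0.167 − 0.202 + 0.081 + 0.090 + 0.069 + 0.097 − 0.044 = 0.962

0.962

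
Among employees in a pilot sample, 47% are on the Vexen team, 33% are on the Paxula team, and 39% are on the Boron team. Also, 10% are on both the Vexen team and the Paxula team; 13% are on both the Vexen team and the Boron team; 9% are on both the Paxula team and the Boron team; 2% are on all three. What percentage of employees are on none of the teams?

11%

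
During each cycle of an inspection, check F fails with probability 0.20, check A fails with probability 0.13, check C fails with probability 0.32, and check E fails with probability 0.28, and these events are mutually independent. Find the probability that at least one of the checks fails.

0.6592384

P(none) = (1 − 0.20) × (1 − 0.13) × (1 − 0.32) × (1 − 0.28) = 0.80 × 0.87 × 0.68 × 0.72 = 0.3407616
P(at least one) = 1 − 0.3407616 = 0.6592384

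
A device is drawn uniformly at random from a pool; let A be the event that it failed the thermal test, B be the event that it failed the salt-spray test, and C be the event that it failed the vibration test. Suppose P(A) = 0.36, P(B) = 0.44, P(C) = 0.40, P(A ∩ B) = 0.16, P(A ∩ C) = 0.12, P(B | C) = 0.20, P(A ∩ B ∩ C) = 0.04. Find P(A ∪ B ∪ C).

0.88

P(B ∩ C) = P(C)·P(B|C) = 0.40 × 0.20 = 0.08
P(A ∪ B ∪ C) = 0.36 + 0.44 + 0.40 − 0.16 − 0.12 − 0.08 + 0.04 = 0.88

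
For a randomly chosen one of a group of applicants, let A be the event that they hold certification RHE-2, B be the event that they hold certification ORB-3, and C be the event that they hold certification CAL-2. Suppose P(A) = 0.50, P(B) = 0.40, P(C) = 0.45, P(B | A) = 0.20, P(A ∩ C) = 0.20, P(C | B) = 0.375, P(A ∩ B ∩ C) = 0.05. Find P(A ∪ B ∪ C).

0.95

P(A ∩ B) = P(A)·P(B|A) = 0.50 × 0.20 = 0.10
P(B ∩ C) = P(B)·P(C|B) = 0.40 × 0.375 = 0.15
P(A ∪ B ∪ C) = 0.50 + 0.40 + 0.45 − 0.10 − 0.20 − 0.15 + 0.05 = 0.95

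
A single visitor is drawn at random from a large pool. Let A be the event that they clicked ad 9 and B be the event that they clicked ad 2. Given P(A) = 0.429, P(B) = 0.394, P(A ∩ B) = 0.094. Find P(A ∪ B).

0.729

Apply inclusion-exclusion:
P(A ∪ B) = 0.429 + 0.394 − 0.094 = 0.729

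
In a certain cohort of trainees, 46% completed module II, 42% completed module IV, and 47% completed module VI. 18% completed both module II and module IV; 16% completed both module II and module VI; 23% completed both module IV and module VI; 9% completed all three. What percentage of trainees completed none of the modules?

Apply inclusion-exclusion:
P(≥1) = 46 + 42 + 47 − 18 − 16 − 23 + 9 = 87%
P(none) = 100% − 87% = 13%

13%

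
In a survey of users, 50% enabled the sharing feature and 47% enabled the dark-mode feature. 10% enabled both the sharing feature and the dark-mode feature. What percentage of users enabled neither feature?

13%

Apply inclusion-exclusion:
P(union) = 50 + 47 − 10 = 87%
P(none) = 100% − 87% = 13%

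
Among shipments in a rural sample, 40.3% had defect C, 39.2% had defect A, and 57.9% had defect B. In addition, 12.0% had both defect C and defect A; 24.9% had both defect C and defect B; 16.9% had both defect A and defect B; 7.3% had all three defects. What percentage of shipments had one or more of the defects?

90.9%

Using inclusion–exclusion:
P(at least one) = 40.3 + 39.2 + 57.9 − 12.0 − 24.9 − 16.9 + 7.3 = 90.9%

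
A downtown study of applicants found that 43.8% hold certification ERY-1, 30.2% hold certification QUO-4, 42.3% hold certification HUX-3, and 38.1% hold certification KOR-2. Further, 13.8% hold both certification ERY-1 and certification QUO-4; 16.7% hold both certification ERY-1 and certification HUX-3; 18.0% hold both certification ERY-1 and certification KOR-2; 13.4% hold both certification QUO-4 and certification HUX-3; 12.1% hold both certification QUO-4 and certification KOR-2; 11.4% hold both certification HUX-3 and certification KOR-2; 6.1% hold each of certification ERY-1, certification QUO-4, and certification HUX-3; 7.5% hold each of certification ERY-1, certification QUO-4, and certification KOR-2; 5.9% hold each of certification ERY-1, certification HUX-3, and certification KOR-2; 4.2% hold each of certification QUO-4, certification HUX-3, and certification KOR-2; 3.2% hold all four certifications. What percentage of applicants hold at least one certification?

89.5%

Using inclusion–exclusion:
P(union) = 43.8 + 30.2 + 42.3 + 38.1 − 13.8 − 16.7 − 18.0 − 13.4 − 12.1 − 11.4 + 6.1 + 7.5 + 5.9 + 4.2 − 3.2 = 89.5%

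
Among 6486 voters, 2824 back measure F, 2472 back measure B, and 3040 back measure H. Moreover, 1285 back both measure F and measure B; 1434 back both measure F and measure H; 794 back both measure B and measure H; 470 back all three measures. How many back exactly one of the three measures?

2720

N(exactly one) = 2824 + 2472 + 3040 − 2·1285 − 2·1434 − 2·794 + 3·470 = 2720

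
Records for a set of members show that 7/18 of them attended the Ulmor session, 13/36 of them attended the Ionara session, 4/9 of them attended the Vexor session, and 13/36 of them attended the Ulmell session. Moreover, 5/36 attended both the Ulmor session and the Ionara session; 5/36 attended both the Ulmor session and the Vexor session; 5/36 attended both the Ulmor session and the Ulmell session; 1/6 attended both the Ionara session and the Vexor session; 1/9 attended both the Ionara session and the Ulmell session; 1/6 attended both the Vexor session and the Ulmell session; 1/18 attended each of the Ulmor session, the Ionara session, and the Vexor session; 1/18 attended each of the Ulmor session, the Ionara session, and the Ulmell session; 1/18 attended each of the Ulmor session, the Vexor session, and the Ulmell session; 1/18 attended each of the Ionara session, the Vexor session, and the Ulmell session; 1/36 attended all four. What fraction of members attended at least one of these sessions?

8/9

P(≥1) = 7/18 + 13/36 + 4/9 + 13/36 − 5/36 − 5/36 − 5/36 − 1/6 − 1/9 − 1/6 + 1/18 + 1/18 + 1/18 + 1/18 − 1/36 = 8/9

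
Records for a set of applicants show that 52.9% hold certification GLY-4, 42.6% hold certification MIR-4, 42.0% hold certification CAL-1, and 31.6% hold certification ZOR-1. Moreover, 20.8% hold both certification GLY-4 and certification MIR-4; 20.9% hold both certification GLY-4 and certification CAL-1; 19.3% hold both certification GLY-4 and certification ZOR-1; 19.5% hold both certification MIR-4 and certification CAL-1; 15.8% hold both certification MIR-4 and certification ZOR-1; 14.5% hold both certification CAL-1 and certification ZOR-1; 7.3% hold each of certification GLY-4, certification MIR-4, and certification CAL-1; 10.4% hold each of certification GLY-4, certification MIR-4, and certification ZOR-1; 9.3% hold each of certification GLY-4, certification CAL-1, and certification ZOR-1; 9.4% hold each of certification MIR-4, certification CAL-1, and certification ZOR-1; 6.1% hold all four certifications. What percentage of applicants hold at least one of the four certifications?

88.6%

P(≥1) = 52.9 + 42.6 + 42.0 + 31.6 − 20.8 − 20.9 − 19.3 − 19.5 − 15.8 − 14.5 + 7.3 + 10.4 + 9.3 + 9.4 − 6.1 = 88.6%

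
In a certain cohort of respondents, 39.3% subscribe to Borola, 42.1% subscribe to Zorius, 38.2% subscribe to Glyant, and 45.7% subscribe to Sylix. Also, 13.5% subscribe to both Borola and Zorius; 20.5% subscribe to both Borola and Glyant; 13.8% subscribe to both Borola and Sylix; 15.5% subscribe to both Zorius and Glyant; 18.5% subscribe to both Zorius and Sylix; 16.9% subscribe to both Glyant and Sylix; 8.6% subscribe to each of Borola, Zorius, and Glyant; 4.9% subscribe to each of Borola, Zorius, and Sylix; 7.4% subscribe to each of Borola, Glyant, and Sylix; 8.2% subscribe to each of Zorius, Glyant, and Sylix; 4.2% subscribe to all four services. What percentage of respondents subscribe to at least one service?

91.5%

Apply inclusion-exclusion:
P(≥1) = 39.3 + 42.1 + 38.2 + 45.7 − 13.5 − 20.5 − 13.8 − 15.5 − 18.5 − 16.9 + 8.6 + 4.9 + 7.4 + 8.2 − 4.2 = 91.5%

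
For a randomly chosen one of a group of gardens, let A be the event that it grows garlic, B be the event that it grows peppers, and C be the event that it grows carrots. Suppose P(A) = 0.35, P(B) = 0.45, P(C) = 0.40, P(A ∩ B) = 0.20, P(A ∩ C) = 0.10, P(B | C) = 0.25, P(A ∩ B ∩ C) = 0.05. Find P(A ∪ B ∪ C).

0.85

P(B ∩ C) = P(C)·P(B|C) = 0.40 × 0.25 = 0.10
Apply inclusion-exclusion:
P(A ∪ B ∪ C) = 0.35 + 0.45 + 0.40 − 0.20 − 0.10 − 0.10 + 0.05 = 0.85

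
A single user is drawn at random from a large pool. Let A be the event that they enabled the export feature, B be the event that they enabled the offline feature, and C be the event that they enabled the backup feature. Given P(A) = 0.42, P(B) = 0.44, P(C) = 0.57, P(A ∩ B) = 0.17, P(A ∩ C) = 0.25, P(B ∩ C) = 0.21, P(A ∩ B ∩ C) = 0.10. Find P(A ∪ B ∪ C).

0.90

By inclusion–exclusion:
P(A ∪ B ∪ C) = 0.42 + 0.44 + 0.57 − 0.17 − 0.25 − 0.21 + 0.10 = 0.90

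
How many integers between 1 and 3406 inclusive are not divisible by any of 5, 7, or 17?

2199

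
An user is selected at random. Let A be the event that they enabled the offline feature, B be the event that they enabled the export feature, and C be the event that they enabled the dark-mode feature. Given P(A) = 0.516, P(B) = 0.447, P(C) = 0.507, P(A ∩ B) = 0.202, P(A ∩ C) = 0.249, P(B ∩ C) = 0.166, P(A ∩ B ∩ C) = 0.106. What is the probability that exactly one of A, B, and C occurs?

P(exactly one) = 0.516 + 0.447 + 0.507 − 2·0.202 − 2·0.249 − 2·0.166 + 3·0.106 = 0.554

0.554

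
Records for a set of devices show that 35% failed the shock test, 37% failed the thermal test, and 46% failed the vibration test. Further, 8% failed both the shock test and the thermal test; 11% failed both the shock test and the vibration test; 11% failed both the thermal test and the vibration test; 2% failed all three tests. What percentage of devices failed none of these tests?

P(at least one) = 35 + 37 + 46 − 8 − 11 − 11 + 2 = 90%
P(none) = 100% − 90% = 10%

10%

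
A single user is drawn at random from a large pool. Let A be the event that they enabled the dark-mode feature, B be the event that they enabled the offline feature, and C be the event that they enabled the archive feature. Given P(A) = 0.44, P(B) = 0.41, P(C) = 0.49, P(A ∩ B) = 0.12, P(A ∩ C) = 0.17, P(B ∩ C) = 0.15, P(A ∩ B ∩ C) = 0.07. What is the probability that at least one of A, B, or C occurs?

Using inclusion–exclusion:
P(A ∪ B ∪ C) = 0.44 + 0.41 + 0.49 − 0.12 − 0.17 − 0.15 + 0.07 = 0.97

0.97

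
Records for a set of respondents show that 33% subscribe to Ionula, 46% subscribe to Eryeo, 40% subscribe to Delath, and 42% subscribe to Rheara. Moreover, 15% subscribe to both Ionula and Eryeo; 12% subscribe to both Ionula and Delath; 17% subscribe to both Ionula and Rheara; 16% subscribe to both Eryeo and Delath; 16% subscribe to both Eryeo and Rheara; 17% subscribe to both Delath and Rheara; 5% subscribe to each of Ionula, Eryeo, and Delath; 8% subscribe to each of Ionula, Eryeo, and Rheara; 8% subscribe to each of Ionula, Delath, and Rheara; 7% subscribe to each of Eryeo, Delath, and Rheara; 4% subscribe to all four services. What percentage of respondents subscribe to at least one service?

92%

By inclusion–exclusion:
P(at least one) = 33 + 46 + 40 + 42 − 15 − 12 − 17 − 16 − 16 − 17 + 5 + 8 + 8 + 7 − 4 = 92%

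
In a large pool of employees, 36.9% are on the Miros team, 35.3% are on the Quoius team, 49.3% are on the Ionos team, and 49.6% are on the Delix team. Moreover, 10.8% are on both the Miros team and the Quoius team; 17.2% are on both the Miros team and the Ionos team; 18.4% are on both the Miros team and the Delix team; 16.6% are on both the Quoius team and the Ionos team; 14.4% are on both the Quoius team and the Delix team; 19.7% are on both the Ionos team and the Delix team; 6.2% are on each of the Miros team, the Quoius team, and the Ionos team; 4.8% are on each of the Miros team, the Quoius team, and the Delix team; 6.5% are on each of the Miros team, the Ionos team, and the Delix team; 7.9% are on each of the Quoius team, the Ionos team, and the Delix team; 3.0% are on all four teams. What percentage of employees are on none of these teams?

Inclusion–exclusion gives
P(at least one) = 36.9 + 35.3 + 49.3 + 49.6 − 10.8 − 17.2 − 18.4 − 16.6 − 14.4 − 19.7 + 6.2 + 4.8 + 6.5 + 7.9 − 3.0 = 96.4%
P(none) = 100% − 96.4% = 3.6%

3.6%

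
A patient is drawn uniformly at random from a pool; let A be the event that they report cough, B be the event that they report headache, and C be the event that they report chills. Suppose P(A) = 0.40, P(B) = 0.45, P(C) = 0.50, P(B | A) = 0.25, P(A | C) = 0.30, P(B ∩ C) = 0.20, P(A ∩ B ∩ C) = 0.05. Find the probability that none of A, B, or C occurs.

0.05

P(A ∩ B) = P(A)·P(B|A) = 0.40 × 0.25 = 0.10
P(A ∩ C) = P(C)·P(A|C) = 0.50 × 0.30 = 0.15
P(A ∪ B ∪ C) = 0.40 + 0.45 + 0.50 − 0.10 − 0.15 − 0.20 + 0.05 = 0.95
P(none) = 1 − 0.95 = 0.05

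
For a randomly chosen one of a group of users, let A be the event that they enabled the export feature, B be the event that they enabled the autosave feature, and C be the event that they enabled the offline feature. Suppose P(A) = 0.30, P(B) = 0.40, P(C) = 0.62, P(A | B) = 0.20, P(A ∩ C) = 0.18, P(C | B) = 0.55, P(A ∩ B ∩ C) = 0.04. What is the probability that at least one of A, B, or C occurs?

P(A ∩ B) = P(B)·P(A|B) = 0.40 × 0.20 = 0.08
P(B ∩ C) = P(B)·P(C|B) = 0.40 × 0.55 = 0.22
P(A ∪ B ∪ C) = 0.30 + 0.40 + 0.62 − 0.08 − 0.18 − 0.22 + 0.04 = 0.88

0.88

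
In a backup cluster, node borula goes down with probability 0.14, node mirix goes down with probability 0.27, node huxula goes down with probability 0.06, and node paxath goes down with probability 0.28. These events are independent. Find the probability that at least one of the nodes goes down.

P(none) = (1 − 0.14) × (1 − 0.27) × (1 − 0.06) × (1 − 0.28) = 0.86 × 0.73 × 0.94 × 0.72 = 0.42489504
P(at least one) = 1 − 0.42489504 = 0.57510496

0.57510496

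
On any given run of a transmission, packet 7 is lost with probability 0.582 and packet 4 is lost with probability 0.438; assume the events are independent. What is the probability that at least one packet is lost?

0.765084

P(none) = (1 − 0.582) × (1 − 0.438) = 0.418 × 0.562 = 0.234916
P(at least one) = 1 − 0.234916 = 0.765084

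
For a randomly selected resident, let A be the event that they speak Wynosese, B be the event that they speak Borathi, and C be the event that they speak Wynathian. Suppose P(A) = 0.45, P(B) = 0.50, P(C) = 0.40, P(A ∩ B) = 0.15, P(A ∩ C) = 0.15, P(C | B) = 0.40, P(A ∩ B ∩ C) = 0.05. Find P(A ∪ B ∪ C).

0.90

P(B ∩ C) = P(B)·P(C|B) = 0.50 × 0.40 = 0.20
Apply inclusion-exclusion:
P(A ∪ B ∪ C) = 0.45 + 0.50 + 0.40 − 0.15 − 0.15 − 0.20 + 0.05 = 0.90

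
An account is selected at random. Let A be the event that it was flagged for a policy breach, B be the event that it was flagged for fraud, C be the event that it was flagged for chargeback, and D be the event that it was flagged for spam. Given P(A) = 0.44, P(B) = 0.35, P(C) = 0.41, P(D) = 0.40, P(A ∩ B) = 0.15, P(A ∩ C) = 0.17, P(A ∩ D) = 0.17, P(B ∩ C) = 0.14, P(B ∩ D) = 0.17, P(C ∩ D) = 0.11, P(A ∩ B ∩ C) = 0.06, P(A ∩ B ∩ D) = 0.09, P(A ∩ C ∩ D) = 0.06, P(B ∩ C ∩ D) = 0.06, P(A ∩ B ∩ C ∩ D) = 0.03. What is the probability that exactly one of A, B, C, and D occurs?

0.47

Using the inclusion–exclusion count for exactly one event:
P(exactly one) = 0.44 + 0.35 + 0.41 + 0.40 − 2·0.15 − 2·0.17 − 2·0.17 − 2·0.14 − 2·0.17 − 2·0.11 + 3·0.06 + 3·0.09 + 3·0.06 + 3·0.06 − 4·0.03 = 0.47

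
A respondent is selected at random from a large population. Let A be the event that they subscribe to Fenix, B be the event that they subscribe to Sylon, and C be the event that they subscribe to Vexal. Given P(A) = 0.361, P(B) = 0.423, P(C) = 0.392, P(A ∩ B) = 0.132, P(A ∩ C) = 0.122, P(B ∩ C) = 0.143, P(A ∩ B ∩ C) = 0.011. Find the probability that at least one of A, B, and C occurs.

0.790

By inclusion–exclusion:
P(A ∪ B ∪ C) = 0.361 + 0.423 + 0.392 − 0.132 − 0.122 − 0.143 + 0.011 = 0.790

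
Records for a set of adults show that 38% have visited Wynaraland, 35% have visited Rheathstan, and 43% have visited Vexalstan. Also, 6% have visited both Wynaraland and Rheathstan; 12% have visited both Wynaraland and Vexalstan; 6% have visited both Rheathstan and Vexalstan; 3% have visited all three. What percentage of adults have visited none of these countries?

5%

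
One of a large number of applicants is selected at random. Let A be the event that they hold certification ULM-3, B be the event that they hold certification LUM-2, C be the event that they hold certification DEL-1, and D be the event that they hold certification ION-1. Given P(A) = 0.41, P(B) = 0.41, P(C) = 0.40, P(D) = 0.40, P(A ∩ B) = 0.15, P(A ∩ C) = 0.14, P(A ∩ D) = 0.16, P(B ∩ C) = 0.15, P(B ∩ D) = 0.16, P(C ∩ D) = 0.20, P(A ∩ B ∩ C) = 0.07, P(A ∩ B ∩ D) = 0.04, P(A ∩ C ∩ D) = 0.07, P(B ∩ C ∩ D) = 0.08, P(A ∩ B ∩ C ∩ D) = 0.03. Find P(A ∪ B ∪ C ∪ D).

Using inclusion–exclusion:
P(A ∪ B ∪ C ∪ D) = 0.41 + 0.41 + 0.40 + 0.40 − 0.15 − 0.14 − 0.16 − 0.15 − 0.16 − 0.20 + 0.07 + 0.04 + 0.07 + 0.08 − 0.03 = 0.89

0.89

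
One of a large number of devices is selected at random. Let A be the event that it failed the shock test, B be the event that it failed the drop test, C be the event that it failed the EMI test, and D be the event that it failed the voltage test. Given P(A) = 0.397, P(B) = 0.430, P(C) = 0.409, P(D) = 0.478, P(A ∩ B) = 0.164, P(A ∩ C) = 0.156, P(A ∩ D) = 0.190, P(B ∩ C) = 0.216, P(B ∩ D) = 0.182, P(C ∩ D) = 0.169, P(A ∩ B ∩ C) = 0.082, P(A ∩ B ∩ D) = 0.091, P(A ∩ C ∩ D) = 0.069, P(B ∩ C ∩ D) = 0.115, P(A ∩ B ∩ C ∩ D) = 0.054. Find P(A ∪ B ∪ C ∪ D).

Using inclusion–exclusion:
P(A ∪ B ∪ C ∪ D) = 0.397 + 0.430 + 0.409 + 0.478 − 0.164 − 0.156 − 0.190 − 0.216 − 0.182 − 0.169 + 0.082 + 0.091 + 0.069 + 0.115 − 0.054 = 0.940

0.940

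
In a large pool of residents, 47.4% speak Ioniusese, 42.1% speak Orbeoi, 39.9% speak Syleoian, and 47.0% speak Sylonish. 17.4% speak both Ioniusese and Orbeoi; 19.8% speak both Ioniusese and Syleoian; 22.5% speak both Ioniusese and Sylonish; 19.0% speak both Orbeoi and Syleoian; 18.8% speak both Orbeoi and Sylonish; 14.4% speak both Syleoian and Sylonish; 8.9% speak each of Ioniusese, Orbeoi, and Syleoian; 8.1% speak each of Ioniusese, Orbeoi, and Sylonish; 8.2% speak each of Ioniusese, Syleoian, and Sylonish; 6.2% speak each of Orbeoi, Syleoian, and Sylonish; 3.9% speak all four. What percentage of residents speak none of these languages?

Using inclusion–exclusion:
P(union) = 47.4 + 42.1 + 39.9 + 47.0 − 17.4 − 19.8 − 22.5 − 19.0 − 18.8 − 14.4 + 8.9 + 8.1 + 8.2 + 6.2 − 3.9 = 92.0%
P(none) = 100% − 92.0% = 8.0%

8.0%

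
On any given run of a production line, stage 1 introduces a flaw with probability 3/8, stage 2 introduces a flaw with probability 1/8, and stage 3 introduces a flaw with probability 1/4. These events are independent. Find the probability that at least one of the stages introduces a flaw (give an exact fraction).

151/256

P(none) = (1 − 3/8) × (1 − 1/8) × (1 − 1/4) = 5/8 × 7/8 × 3/4 = 105/256
P(at least one) = 1 − 105/256 = 151/256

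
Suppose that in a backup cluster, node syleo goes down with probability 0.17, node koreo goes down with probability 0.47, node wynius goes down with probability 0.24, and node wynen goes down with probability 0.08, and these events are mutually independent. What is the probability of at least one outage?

0.69242192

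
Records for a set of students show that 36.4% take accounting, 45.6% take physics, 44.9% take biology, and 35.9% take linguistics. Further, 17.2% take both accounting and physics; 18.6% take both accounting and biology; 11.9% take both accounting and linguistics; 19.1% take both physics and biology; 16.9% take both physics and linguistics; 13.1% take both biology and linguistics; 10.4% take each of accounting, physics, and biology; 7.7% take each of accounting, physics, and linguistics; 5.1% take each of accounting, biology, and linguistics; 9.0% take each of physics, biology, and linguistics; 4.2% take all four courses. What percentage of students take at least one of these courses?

94.0%

P(at least one) = 36.4 + 45.6 + 44.9 + 35.9 − 17.2 − 18.6 − 11.9 − 19.1 − 16.9 − 13.1 + 10.4 + 7.7 + 5.1 + 9.0 − 4.2 = 94.0%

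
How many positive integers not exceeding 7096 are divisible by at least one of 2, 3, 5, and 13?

floor(7096/2) + floor(7096/3) + floor(7096/5) + floor(7096/13) − floor(7096/6) − floor(7096/10) − floor(7096/26) − floor(7096/15) − floor(7096/39) − floor(7096/65) + floor(7096/30) + floor(7096/78) + floor(7096/130) + floor(7096/195) − floor(7096/390) = 3548 + 2365 + 1419 + 545 − 1182 − 709 − 272 − 473 − 181 − 109 + 236 + 90 + 54 + 36 − 18 = 5349

5349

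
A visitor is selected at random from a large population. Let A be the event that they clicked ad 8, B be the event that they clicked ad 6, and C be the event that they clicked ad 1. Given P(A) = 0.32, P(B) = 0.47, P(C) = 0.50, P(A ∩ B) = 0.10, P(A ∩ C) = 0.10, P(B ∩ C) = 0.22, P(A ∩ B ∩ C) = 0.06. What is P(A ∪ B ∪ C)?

P(A ∪ B ∪ C) = 0.32 + 0.47 + 0.50 − 0.10 − 0.10 − 0.22 + 0.06 = 0.93

0.93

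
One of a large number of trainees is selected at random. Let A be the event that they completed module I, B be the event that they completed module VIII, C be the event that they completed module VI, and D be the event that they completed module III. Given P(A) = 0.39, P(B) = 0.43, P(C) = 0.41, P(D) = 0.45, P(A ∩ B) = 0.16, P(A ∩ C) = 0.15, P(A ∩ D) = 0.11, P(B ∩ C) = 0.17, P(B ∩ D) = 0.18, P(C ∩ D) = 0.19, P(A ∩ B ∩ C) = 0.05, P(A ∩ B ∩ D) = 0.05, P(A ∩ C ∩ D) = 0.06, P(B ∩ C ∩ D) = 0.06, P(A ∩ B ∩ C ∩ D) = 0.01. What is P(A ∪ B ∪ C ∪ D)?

0.93

P(A ∪ B ∪ C ∪ D) = 0.39 + 0.43 + 0.41 + 0.45 − 0.16 − 0.15 − 0.11 − 0.17 − 0.18 − 0.19 + 0.05 + 0.05 + 0.06 + 0.06 − 0.01 = 0.93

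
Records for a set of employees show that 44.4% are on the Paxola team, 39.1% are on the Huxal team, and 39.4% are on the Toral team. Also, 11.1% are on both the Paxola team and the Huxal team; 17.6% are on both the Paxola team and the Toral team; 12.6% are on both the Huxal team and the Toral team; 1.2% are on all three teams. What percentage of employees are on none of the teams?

17.2%

By inclusion-exclusion,
P(at least one) = 44.4 + 39.1 + 39.4 − 11.1 − 17.6 − 12.6 + 1.2 = 82.8%
P(none) = 100% − 82.8% = 17.2%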